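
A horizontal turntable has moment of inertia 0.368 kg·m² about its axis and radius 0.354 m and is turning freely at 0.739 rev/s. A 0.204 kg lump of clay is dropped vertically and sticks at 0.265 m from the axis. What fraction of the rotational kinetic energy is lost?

fraction ≈ 0.0375

No external torque acts about the axis; L_before = L_after.
Added inertia Σmr² = (0.204)(0.265)² = 0.01433 kg·m²; I_f = 0.3680 + 0.01433 = 0.3823 kg·m².
ω_f = I_p ω_i / I_f = (0.3680)(0.739) / 0.3823 = 0.7113 rev/s.
KE_i = ½(0.3680)(4.643 rad/s)² = 3.967 J; KE_f = ½(0.3823)(4.469)² = 3.818 J.
Fraction lost = 0.03747.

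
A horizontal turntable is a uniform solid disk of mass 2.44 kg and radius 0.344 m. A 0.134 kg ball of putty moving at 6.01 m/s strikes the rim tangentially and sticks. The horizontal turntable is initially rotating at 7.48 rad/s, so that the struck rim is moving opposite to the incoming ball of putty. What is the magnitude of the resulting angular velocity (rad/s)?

About the axle the impulsive forces during the collision are internal, so angular momentum about that axis is conserved.
I_p = ½(2.44)(0.344)² = 0.1444 kg·m². Taking the sense of the ball of putty's angular momentum as positive, L_{ball} = m v R = (0.134)(6.01)(0.344) = 0.2770 kg·m²/s.
L_i = −I_p ω_p + m v R = −(0.1444)(7.48) + 0.2770 = -0.8029 kg·m²/s.
After sticking, I_f = I_p + m R² = 0.1444 + (0.134)(0.344)² = 0.1602 kg·m².
ω_f = L_i / I_f = -0.8029 / 0.1602 = -5.011 rad/s.

|ω_f| ≈ 5.01 rad/s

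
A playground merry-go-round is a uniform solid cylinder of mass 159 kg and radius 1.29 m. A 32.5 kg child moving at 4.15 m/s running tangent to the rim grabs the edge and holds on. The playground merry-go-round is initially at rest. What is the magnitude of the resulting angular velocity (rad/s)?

About the axle the impulsive forces during the collision are internal, so angular momentum about that axis is conserved.
I_p = ½(159)(1.29)² = 132.3 kg·m². Taking the sense of the child's angular momentum as positive, L_{child} = m v R = (32.5)(4.15)(1.29) = 174.0 kg·m²/s.
L_i = 0 + 174.0 = 174.0 kg·m²/s.
After sticking, I_f = I_p + m R² = 132.3 + (32.5)(1.29)² = 186.4 kg·m².
ω_f = L_i / I_f = 174.0 / 186.4 = 0.9335 rad/s.

|ω_f| ≈ 0.934 rad/s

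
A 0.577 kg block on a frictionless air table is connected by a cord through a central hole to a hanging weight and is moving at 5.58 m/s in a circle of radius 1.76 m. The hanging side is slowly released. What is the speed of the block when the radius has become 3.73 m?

v₂ ≈ 2.63 m/s

The only horizontal force on the mass is along the cord (radial), so it exerts no torque about the hole and angular momentum m v r is conserved.
v₂ = v₁ r₁ / r₂ = (5.58)(1.76) / (3.73) = 2.633 m/s.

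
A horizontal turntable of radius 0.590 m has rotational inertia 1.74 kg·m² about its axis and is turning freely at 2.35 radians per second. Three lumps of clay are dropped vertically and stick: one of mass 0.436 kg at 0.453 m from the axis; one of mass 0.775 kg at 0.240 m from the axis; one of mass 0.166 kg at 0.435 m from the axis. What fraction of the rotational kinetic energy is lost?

The added mass arrives with no angular momentum about the axis, and any external torque about the axis is negligible, so the system's angular momentum is conserved.
Added inertia Σmr² = (0.436)(0.453)² + (0.775)(0.240)² + (0.166)(0.435)² = 0.1655 kg·m²; I_f = 1.740 + 0.1655 = 1.906 kg·m².
ω_f = I_p ω_i / I_f = (1.740)(2.35) / 1.906 = 2.146 rad/s.
KE_i = ½(1.740)(2.350 rad/s)² = 4.805 J; KE_f = ½(1.906)(2.146)² = 4.387 J.
Fraction lost = 0.08686.

fraction ≈ 0.0869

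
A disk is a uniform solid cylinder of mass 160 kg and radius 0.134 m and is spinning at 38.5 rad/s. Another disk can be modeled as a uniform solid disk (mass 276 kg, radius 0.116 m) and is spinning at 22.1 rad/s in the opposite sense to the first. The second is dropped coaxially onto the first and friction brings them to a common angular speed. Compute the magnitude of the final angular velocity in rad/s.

|ω_f| ≈ 4.33 rad/s

No external torque acts about the common axis, so total angular momentum is conserved.
Moments of inertia: I_A = ½(160)(0.134)² = 1.436 kg·m²; I_B = ½(276)(0.116)² = 1.857 kg·m².
Taking A's sense as positive: L = (1.436)(38.5) − (1.857)(22.1) = 14.27 kg·m²·rad/s.
Combined I = 1.436 + 1.857 = 3.293 kg·m².
ω_f = L / I = 14.27 / 3.293 = 4.332 rad/s.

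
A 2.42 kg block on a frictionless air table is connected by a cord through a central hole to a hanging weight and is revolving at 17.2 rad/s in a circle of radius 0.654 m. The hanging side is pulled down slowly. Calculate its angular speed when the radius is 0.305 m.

ω₂ ≈ 79.1 rad/s

The constraining force is radial, so m r² ω about the center is conserved.
ω₂ = ω₁ (r₁/r₂)² = (17.2)(0.654/0.305)² = 79.08 rad/s.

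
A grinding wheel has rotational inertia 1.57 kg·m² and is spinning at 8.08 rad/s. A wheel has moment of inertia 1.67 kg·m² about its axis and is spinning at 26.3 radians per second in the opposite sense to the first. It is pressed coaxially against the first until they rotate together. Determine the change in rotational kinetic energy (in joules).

The coupling torques are internal; angular momentum about the shared axis is conserved.
Taking A's sense as positive: L = (1.570)(8.08) − (1.670)(26.3) = -31.24 kg·m²·rad/s.
Combined I = 1.570 + 1.670 = 3.240 kg·m².
ω_f = L / I = -31.24 / 3.240 = -9.641 rad/s.
KE_i = ½ΣIω² = 628.8 J; KE_f = ½(3.240)(9.641)² = 150.6 J.

ΔKE ≈ -478 J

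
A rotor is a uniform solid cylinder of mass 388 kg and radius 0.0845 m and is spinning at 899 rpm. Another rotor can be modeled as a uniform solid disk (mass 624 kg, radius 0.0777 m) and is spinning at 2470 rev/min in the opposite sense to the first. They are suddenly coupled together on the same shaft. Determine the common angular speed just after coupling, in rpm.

No external torque acts about the common axis, so total angular momentum is conserved.
Moments of inertia: I_A = ½(388)(0.0845)² = 1.385 kg·m²; I_B = ½(624)(0.0777)² = 1.884 kg·m².
Taking A's sense as positive: L = (1.385)(899) − (1.884)(2470) = -3407 kg·m²·rpm.
Combined I = 1.385 + 1.884 = 3.269 kg·m².
ω_f = L / I = -3407 / 3.269 = -1042 rpm.

|ω_f| ≈ 1040 rpm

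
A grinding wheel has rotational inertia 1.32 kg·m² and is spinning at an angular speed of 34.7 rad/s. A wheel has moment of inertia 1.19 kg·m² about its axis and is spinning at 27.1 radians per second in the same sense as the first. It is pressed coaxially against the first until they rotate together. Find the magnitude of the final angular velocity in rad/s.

No external torque acts about the common axis, so total angular momentum is conserved.
Taking A's sense as positive: L = (1.320)(34.7) + (1.190)(27.1) = 78.05 kg·m²·rad/s.
Combined I = 1.320 + 1.190 = 2.510 kg·m².
ω_f = L / I = 78.05 / 2.510 = 31.10 rad/s.

|ω_f| ≈ 31.1 rad/s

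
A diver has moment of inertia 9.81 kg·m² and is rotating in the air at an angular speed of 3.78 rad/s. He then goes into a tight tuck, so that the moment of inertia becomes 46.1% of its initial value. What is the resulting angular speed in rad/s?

With no external torque about the axis, L is conserved: I₁ω₁ = I₂ω₂.
I₂ = 0.461 × 9.81 = 4.522 kg·m².
ω₂ = I₁ω₁ / I₂ = (9.810)(3.78 rad/s) / (4.522) = 8.200 rad/s.

ω₂ ≈ 8.20 rad/s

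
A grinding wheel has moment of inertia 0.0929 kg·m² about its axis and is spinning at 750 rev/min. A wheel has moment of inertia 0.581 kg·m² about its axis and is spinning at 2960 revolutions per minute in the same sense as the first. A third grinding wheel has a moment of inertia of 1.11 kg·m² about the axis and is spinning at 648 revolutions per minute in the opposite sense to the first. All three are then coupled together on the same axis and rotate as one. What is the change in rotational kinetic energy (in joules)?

ΔKE ≈ -27200 J

The coupling torques are internal; angular momentum about the shared axis is conserved.
Taking A's sense as positive: L = (0.09290)(750) + (0.5810)(2960) − (1.110)(648) = 1070 kg·m²·rpm.
Combined I = 0.09290 + 0.5810 + 1.110 = 1.784 kg·m².
ω_f = L / I = 1070 / 1.784 = 599.9 rpm.
KE_i = ½ΣIω² = 30750 J; KE_f = ½(1.784)(62.82)² = 3520 J.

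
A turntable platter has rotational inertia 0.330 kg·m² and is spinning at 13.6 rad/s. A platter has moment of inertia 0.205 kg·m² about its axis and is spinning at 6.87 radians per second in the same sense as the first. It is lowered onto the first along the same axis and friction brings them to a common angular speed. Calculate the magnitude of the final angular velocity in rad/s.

No external torque acts about the common axis, so total angular momentum is conserved.
Taking A's sense as positive: L = (0.3300)(13.6) + (0.2050)(6.87) = 5.896 kg·m²·rad/s.
Combined I = 0.3300 + 0.2050 = 0.5350 kg·m².
ω_f = L / I = 5.896 / 0.5350 = 11.02 rad/s.

|ω_f| ≈ 11.0 rad/s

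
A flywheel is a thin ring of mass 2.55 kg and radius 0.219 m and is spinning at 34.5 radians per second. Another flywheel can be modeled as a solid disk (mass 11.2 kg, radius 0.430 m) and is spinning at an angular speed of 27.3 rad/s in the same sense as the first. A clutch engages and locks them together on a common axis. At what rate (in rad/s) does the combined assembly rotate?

The coupling torques are internal; angular momentum about the shared axis is conserved.
Moments of inertia: I_A = (2.55)(0.219)² = 0.1223 kg·m²; I_B = ½(11.2)(0.430)² = 1.035 kg·m².
Taking A's sense as positive: L = (0.1223)(34.5) + (1.035)(27.3) = 32.49 kg·m²·rad/s.
Combined I = 0.1223 + 1.035 = 1.158 kg·m².
ω_f = L / I = 32.49 / 1.158 = 28.06 rad/s.

|ω_f| ≈ 28.1 rad/s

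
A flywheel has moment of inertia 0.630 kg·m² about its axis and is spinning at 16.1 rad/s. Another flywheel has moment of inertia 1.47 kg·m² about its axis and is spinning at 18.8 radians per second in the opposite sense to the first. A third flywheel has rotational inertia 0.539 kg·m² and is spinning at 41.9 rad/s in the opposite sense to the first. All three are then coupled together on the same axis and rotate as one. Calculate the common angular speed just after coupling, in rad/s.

No external torque acts about the common axis, so total angular momentum is conserved.
Taking A's sense as positive: L = (0.6300)(16.1) − (1.470)(18.8) − (0.5390)(41.9) = -40.08 kg·m²·rad/s.
Combined I = 0.6300 + 1.470 + 0.5390 = 2.639 kg·m².
ω_f = L / I = -40.08 / 2.639 = -15.19 rad/s.

|ω_f| ≈ 15.2 rad/s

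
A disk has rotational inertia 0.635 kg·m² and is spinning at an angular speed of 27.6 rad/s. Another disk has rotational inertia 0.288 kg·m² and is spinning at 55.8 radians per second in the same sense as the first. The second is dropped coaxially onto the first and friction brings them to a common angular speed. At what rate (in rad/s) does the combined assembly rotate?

|ω_f| ≈ 36.4 rad/s

The coupling torques are internal; angular momentum about the shared axis is conserved.
Taking A's sense as positive: L = (0.6350)(27.6) + (0.2880)(55.8) = 33.60 kg·m²·rad/s.
Combined I = 0.6350 + 0.2880 = 0.9230 kg·m².
ω_f = L / I = 33.60 / 0.9230 = 36.40 rad/s.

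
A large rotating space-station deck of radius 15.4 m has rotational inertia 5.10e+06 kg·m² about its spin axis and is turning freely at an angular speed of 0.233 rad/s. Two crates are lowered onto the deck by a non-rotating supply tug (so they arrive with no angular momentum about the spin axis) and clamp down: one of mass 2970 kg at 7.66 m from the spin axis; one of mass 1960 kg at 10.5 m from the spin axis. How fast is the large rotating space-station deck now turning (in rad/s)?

The added mass arrives with no angular momentum about the spin axis, and any external torque about the spin axis is negligible, so the system's angular momentum is conserved.
Added inertia Σmr² = (2970)(7.66)² + (1960)(10.5)² = 3.904e+05 kg·m²; I_f = 5.100e+06 + 3.904e+05 = 5.490e+06 kg·m².
ω_f = I_p ω_i / I_f = (5.100e+06)(0.233) / 5.490e+06 = 0.2164 rad/s.

ω_f ≈ 0.216 rad/s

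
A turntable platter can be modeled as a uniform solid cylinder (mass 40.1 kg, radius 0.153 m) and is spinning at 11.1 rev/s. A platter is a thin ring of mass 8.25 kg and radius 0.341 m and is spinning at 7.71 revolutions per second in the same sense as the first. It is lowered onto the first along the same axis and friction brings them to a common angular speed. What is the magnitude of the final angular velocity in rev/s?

|ω_f| ≈ 8.82 rev/s

The coupling torques are internal; angular momentum about the shared axis is conserved.
Moments of inertia: I_A = ½(40.1)(0.153)² = 0.4694 kg·m²; I_B = (8.25)(0.341)² = 0.9593 kg·m².
Taking A's sense as positive: L = (0.4694)(11.1) + (0.9593)(7.71) = 12.61 kg·m²·rev/s.
Combined I = 0.4694 + 0.9593 = 1.429 kg·m².
ω_f = L / I = 12.61 / 1.429 = 8.824 rev/s.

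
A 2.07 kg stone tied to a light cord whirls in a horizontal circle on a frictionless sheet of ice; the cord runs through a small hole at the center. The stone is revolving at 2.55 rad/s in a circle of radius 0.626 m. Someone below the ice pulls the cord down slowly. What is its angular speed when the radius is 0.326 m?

ω₂ ≈ 9.40 rad/s

No torque about the axis ⇒ m r₁² ω₁ = m r₂² ω₂.
ω₂ = ω₁ (r₁/r₂)² = (2.55)(0.626/0.326)² = 9.403 rad/s.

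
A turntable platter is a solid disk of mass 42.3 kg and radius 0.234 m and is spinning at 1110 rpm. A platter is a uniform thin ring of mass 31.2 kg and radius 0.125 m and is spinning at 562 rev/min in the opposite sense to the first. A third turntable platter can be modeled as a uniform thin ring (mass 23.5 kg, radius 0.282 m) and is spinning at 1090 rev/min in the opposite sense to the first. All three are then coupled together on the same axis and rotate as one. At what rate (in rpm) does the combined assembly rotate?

|ω_f| ≈ 292 rpm

The coupling torques are internal; angular momentum about the shared axis is conserved.
Moments of inertia: I_A = ½(42.3)(0.234)² = 1.158 kg·m²; I_B = (31.2)(0.125)² = 0.4875 kg·m²; I_C = (23.5)(0.282)² = 1.869 kg·m².
Taking A's sense as positive: L = (1.158)(1110) − (0.4875)(562) − (1.869)(1090) = -1026 kg·m²·rpm.
Combined I = 1.158 + 0.4875 + 1.869 = 3.514 kg·m².
ω_f = L / I = -1026 / 3.514 = -291.8 rpm.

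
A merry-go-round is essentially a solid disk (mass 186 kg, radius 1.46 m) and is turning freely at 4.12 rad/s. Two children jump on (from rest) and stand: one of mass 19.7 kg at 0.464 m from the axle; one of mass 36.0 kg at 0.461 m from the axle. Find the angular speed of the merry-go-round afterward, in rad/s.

No external torque acts about the axle; L_before = L_after.
I_p = ½(186)(1.46)² = 198.2 kg·m².
Added inertia Σmr² = (19.7)(0.464)² + (36.0)(0.461)² = 11.89 kg·m²; I_f = 198.2 + 11.89 = 210.1 kg·m².
ω_f = I_p ω_i / I_f = (198.2)(4.12) / 210.1 = 3.887 rad/s.

ω_f ≈ 3.89 rad/s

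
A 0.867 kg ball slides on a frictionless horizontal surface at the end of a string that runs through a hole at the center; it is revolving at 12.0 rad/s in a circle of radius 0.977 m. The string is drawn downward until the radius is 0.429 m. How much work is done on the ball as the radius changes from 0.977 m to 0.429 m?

The constraining force is radial, so m r² ω about the center is conserved.
ω₂ = ω₁ (r₁/r₂)² = (12.0)(0.977/0.429)² = 62.24 rad/s.
W = ΔKE = ½m(v₂² − v₁²) = 249.5 J.

W ≈ 249 J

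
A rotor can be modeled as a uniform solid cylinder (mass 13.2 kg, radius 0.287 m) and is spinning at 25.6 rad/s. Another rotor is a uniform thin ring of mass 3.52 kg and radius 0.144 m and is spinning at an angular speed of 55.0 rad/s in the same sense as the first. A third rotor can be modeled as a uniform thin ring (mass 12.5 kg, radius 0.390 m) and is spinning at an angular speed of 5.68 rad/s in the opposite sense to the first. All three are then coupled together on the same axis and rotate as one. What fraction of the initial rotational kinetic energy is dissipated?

fraction ≈ 0.968

No external torque acts about the common axis, so total angular momentum is conserved.
Moments of inertia: I_A = ½(13.2)(0.287)² = 0.5436 kg·m²; I_B = (3.52)(0.144)² = 0.07299 kg·m²; I_C = (12.5)(0.390)² = 1.901 kg·m².
Taking A's sense as positive: L = (0.5436)(25.6) + (0.07299)(55.0) − (1.901)(5.68) = 7.132 kg·m²·rad/s.
Combined I = 0.5436 + 0.07299 + 1.901 = 2.518 kg·m².
ω_f = L / I = 7.132 / 2.518 = 2.833 rad/s.
KE_i = ½ΣIω² = 319.2 J; KE_f = ½(2.518)(2.833)² = 10.10 J.
Fraction dissipated = (KE_i − KE_f)/KE_i = 0.9684.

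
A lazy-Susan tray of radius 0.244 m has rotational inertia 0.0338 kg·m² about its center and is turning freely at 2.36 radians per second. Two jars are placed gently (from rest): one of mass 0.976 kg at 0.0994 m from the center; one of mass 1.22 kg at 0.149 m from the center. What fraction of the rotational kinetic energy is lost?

No external torque acts about the center; L_before = L_after.
Added inertia Σmr² = (0.976)(0.0994)² + (1.22)(0.149)² = 0.03673 kg·m²; I_f = 0.03380 + 0.03673 = 0.07053 kg·m².
ω_f = I_p ω_i / I_f = (0.03380)(2.36) / 0.07053 = 1.131 rad/s.
KE_i = ½(0.03380)(2.360 rad/s)² = 0.09413 J; KE_f = ½(0.07053)(1.131)² = 0.04511 J.
Fraction lost = 0.5208.

fraction ≈ 0.521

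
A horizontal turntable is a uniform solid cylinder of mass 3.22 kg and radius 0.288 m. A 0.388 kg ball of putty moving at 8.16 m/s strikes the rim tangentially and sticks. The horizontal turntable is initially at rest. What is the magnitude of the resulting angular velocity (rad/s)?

|ω_f| ≈ 5.50 rad/s

About the axle the impulsive forces during the collision are internal, so angular momentum about that axis is conserved.
I_p = ½(3.22)(0.288)² = 0.1335 kg·m². Taking the sense of the ball of putty's angular momentum as positive, L_{ball} = m v R = (0.388)(8.16)(0.288) = 0.9118 kg·m²/s.
L_i = 0 + 0.9118 = 0.9118 kg·m²/s.
After sticking, I_f = I_p + m R² = 0.1335 + (0.388)(0.288)² = 0.1657 kg·m².
ω_f = L_i / I_f = 0.9118 / 0.1657 = 5.502 rad/s.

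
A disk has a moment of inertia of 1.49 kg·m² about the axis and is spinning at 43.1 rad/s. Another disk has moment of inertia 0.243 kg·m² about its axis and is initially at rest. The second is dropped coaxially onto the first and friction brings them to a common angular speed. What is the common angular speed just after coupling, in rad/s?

No external torque acts about the common axis, so total angular momentum is conserved.
Taking A's sense as positive: L = (1.490)(43.1) = 64.22 kg·m²·rad/s.
Combined I = 1.490 + 0.2430 = 1.733 kg·m².
ω_f = L / I = 64.22 / 1.733 = 37.06 rad/s.

|ω_f| ≈ 37.1 rad/s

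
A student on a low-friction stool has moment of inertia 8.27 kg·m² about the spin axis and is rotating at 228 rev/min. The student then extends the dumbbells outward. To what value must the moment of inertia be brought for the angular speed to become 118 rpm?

I₂ ≈ 16.0 kg·m²

Angular momentum about the spin axis is conserved since the torque about it is zero.
I₂ = I₁ω₁ / ω₂ = (8.27)(228) / (118) = 15.98 kg·m².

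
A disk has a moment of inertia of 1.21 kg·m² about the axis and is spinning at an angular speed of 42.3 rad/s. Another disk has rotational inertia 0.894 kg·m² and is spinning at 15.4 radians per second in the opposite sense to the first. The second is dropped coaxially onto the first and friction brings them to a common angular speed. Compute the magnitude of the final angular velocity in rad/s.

The coupling torques are internal; angular momentum about the shared axis is conserved.
Taking A's sense as positive: L = (1.210)(42.3) − (0.8940)(15.4) = 37.42 kg·m²·rad/s.
Combined I = 1.210 + 0.8940 = 2.104 kg·m².
ω_f = L / I = 37.42 / 2.104 = 17.78 rad/s.

|ω_f| ≈ 17.8 rad/s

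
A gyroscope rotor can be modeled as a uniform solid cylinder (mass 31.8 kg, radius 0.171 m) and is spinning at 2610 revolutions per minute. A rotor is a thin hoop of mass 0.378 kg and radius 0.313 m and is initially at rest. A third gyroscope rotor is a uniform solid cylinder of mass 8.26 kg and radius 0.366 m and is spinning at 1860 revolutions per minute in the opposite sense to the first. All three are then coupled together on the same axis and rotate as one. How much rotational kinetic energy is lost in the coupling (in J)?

The coupling torques are internal; angular momentum about the shared axis is conserved.
Moments of inertia: I_A = ½(31.8)(0.171)² = 0.4649 kg·m²; I_B = (0.378)(0.313)² = 0.03703 kg·m²; I_C = ½(8.26)(0.366)² = 0.5532 kg·m².
Taking A's sense as positive: L = (0.4649)(2610) − (0.5532)(1860) = 184.4 kg·m²·rpm.
Combined I = 0.4649 + 0.03703 + 0.5532 = 1.055 kg·m².
ω_f = L / I = 184.4 / 1.055 = 174.8 rpm.
KE_i = ½ΣIω² = 27860 J; KE_f = ½(1.055)(18.30)² = 176.8 J.

ΔKE lost ≈ 27700 J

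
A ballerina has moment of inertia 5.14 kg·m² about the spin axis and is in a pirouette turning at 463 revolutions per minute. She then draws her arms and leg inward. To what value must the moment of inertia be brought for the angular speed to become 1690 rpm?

I₂ ≈ 1.41 kg·m²

No external torque acts about the spin axis, so angular momentum is conserved.
I₂ = I₁ω₁ / ω₂ = (5.14)(463) / (1690) = 1.408 kg·m².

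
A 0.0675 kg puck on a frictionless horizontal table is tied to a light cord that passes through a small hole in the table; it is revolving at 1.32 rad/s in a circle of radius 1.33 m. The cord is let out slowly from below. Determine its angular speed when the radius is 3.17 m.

No torque about the axis ⇒ m r₁² ω₁ = m r₂² ω₂.
ω₂ = ω₁ (r₁/r₂)² = (1.32)(1.33/3.17)² = 0.2324 rad/s.

ω₂ ≈ 0.232 rad/s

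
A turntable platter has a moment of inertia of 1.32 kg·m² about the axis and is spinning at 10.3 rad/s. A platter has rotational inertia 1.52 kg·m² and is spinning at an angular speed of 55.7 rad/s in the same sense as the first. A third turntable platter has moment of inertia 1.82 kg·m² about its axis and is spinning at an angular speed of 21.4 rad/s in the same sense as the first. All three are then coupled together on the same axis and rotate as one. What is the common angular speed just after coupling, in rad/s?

|ω_f| ≈ 29.4 rad/s

The coupling torques are internal; angular momentum about the shared axis is conserved.
Taking A's sense as positive: L = (1.320)(10.3) + (1.520)(55.7) + (1.820)(21.4) = 137.2 kg·m²·rad/s.
Combined I = 1.320 + 1.520 + 1.820 = 4.660 kg·m².
ω_f = L / I = 137.2 / 4.660 = 29.44 rad/s.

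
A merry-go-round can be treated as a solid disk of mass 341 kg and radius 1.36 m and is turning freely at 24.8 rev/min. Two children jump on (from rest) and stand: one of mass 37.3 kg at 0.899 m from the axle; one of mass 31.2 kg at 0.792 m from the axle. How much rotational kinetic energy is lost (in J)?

The added mass arrives with no angular momentum about the axle, and any external torque about the axle is negligible, so the system's angular momentum is conserved.
I_p = ½(341)(1.36)² = 315.4 kg·m².
Added inertia Σmr² = (37.3)(0.899)² + (31.2)(0.792)² = 49.72 kg·m²; I_f = 315.4 + 49.72 = 365.1 kg·m².
ω_f = I_p ω_i / I_f = (315.4)(24.8) / 365.1 = 21.42 rpm.
KE_i = ½(315.4)(2.597 rad/s)² = 1063 J; KE_f = ½(365.1)(2.243)² = 918.7 J.

energy lost ≈ 145 J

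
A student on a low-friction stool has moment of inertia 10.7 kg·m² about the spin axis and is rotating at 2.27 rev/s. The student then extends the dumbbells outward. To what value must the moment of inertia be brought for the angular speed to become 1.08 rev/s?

Angular momentum about the spin axis is conserved since the torque about it is zero.
I₂ = I₁ω₁ / ω₂ = (10.7)(2.27) / (1.08) = 22.49 kg·m².

I₂ ≈ 22.5 kg·m²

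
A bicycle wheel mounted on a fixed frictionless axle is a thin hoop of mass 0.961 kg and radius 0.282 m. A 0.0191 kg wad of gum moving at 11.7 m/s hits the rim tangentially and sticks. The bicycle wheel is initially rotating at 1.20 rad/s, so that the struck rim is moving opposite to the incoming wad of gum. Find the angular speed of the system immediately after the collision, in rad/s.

The axle reaction passes through the axle and exerts no torque about it; angular momentum about the axle is conserved through the impact.
I_p = (0.961)(0.282)² = 0.07642 kg·m². Taking the sense of the wad of gum's angular momentum as positive, L_{wad} = m v R = (0.0191)(11.7)(0.282) = 0.06302 kg·m²/s.
L_i = −I_p ω_p + m v R = −(0.07642)(1.20) + 0.06302 = -0.02869 kg·m²/s.
After sticking, I_f = I_p + m R² = 0.07642 + (0.0191)(0.282)² = 0.07794 kg·m².
ω_f = L_i / I_f = -0.02869 / 0.07794 = -0.3681 rad/s.

|ω_f| ≈ 0.368 rad/s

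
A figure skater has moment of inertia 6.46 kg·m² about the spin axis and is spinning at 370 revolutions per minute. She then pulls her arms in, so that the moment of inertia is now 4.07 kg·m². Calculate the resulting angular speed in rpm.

Angular momentum about the spin axis is conserved since the torque about it is zero.
ω₂ = I₁ω₁ / I₂ = (6.460)(370 rpm) / (4.070) = 587.3 rpm.

ω₂ ≈ 587 rpm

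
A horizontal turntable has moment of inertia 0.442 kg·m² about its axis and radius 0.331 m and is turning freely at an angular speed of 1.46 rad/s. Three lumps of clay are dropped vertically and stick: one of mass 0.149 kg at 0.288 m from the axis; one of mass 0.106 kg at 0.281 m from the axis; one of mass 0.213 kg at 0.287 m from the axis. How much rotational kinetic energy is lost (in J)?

energy lost ≈ 0.0375 J

The added mass arrives with no angular momentum about the axis, and any external torque about the axis is negligible, so the system's angular momentum is conserved.
Added inertia Σmr² = (0.149)(0.288)² + (0.106)(0.281)² + (0.213)(0.287)² = 0.03827 kg·m²; I_f = 0.4420 + 0.03827 = 0.4803 kg·m².
ω_f = I_p ω_i / I_f = (0.4420)(1.46) / 0.4803 = 1.344 rad/s.
KE_i = ½(0.4420)(1.460 rad/s)² = 0.4711 J; KE_f = ½(0.4803)(1.344)² = 0.4335 J.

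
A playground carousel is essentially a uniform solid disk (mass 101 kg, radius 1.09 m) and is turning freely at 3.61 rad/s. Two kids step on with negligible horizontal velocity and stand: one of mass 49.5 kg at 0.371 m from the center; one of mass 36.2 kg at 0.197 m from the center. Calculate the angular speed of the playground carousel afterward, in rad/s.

The added mass arrives with no angular momentum about the center, and any external torque about the center is negligible, so the system's angular momentum is conserved.
I_p = ½(101)(1.09)² = 60.00 kg·m².
Added inertia Σmr² = (49.5)(0.371)² + (36.2)(0.197)² = 8.218 kg·m²; I_f = 60.00 + 8.218 = 68.22 kg·m².
ω_f = I_p ω_i / I_f = (60.00)(3.61) / 68.22 = 3.175 rad/s.

ω_f ≈ 3.18 rad/s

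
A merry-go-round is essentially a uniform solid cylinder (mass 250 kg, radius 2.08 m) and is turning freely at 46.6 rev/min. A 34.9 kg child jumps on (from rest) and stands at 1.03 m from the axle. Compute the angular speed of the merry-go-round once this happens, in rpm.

No external torque acts about the axle; L_before = L_after.
I_p = ½(250)(2.08)² = 540.8 kg·m².
Added inertia Σmr² = (34.9)(1.03)² = 37.03 kg·m²; I_f = 540.8 + 37.03 = 577.8 kg·m².
ω_f = I_p ω_i / I_f = (540.8)(46.6) / 577.8 = 43.61 rpm.

ω_f ≈ 43.6 rpm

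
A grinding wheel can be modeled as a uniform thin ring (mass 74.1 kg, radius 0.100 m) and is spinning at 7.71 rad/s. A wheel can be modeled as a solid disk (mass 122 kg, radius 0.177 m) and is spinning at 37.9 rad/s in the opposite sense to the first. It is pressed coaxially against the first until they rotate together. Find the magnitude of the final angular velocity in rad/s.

No external torque acts about the common axis, so total angular momentum is conserved.
Moments of inertia: I_A = (74.1)(0.100)² = 0.7410 kg·m²; I_B = ½(122)(0.177)² = 1.911 kg·m².
Taking A's sense as positive: L = (0.7410)(7.71) − (1.911)(37.9) = -66.72 kg·m²·rad/s.
Combined I = 0.7410 + 1.911 = 2.652 kg·m².
ω_f = L / I = -66.72 / 2.652 = -25.16 rad/s.

|ω_f| ≈ 25.2 rad/s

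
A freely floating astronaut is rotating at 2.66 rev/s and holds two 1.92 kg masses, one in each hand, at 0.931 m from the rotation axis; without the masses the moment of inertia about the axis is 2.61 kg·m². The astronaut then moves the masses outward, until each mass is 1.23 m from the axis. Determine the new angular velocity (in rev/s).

No external torque acts about the spin axis, so angular momentum is conserved.
I₁ = 2.61 + 2(1.92)(0.931)² = 5.938 kg·m²; I₂ = 2.61 + 2(1.92)(1.23)² = 8.420 kg·m².
ω₂ = I₁ω₁ / I₂ = (5.938)(2.66 rev/s) / (8.420) = 1.876 rev/s.

ω₂ ≈ 1.88 rev/s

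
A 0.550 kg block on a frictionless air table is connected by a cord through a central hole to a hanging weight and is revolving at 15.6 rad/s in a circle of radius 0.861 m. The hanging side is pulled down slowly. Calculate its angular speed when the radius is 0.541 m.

No torque about the axis ⇒ m r₁² ω₁ = m r₂² ω₂.
ω₂ = ω₁ (r₁/r₂)² = (15.6)(0.861/0.541)² = 39.51 rad/s.

ω₂ ≈ 39.5 rad/s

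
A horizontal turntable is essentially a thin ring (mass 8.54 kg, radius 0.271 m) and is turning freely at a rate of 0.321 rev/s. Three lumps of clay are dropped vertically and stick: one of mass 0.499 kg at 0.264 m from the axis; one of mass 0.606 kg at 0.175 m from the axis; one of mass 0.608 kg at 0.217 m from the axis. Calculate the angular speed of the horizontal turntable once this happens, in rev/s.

No external torque acts about the axis; L_before = L_after.
I_p = (8.54)(0.271)² = 0.6272 kg·m².
Added inertia Σmr² = (0.499)(0.264)² + (0.606)(0.175)² + (0.608)(0.217)² = 0.08197 kg·m²; I_f = 0.6272 + 0.08197 = 0.7092 kg·m².
ω_f = I_p ω_i / I_f = (0.6272)(0.321) / 0.7092 = 0.2839 rev/s.

ω_f ≈ 0.284 rev/s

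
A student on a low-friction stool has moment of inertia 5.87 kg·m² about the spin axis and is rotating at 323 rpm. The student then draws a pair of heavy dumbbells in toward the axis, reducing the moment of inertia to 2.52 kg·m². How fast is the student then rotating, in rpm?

ω₂ ≈ 752 rpm

No external torque acts about the spin axis, so angular momentum is conserved.
ω₂ = I₁ω₁ / I₂ = (5.870)(323 rpm) / (2.520) = 752.4 rpm.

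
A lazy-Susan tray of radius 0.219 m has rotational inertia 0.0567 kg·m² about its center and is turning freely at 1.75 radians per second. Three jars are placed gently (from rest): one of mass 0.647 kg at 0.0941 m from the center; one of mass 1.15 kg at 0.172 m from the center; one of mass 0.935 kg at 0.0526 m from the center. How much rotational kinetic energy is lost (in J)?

energy lost ≈ 0.0371 J

The added mass arrives with no angular momentum about the center, and any external torque about the center is negligible, so the system's angular momentum is conserved.
Added inertia Σmr² = (0.647)(0.0941)² + (1.15)(0.172)² + (0.935)(0.0526)² = 0.04234 kg·m²; I_f = 0.05670 + 0.04234 = 0.09904 kg·m².
ω_f = I_p ω_i / I_f = (0.05670)(1.75) / 0.09904 = 1.002 rad/s.
KE_i = ½(0.05670)(1.750 rad/s)² = 0.08682 J; KE_f = ½(0.09904)(1.002)² = 0.04971 J.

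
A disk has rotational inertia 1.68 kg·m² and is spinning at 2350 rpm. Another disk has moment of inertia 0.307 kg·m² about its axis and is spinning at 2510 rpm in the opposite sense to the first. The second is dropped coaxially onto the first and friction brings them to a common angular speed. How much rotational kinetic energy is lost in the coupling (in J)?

ΔKE lost ≈ 33600 J

The coupling torques are internal; angular momentum about the shared axis is conserved.
Taking A's sense as positive: L = (1.680)(2350) − (0.3070)(2510) = 3177 kg·m²·rpm.
Combined I = 1.680 + 0.3070 = 1.987 kg·m².
ω_f = L / I = 3177 / 1.987 = 1599 rpm.
KE_i = ½ΣIω² = 61480 J; KE_f = ½(1.987)(167.5)² = 27860 J.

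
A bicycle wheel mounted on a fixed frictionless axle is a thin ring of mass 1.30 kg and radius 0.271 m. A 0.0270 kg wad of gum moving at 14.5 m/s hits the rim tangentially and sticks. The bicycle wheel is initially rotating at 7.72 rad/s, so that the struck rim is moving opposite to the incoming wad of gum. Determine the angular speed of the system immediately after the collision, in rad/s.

The axle reaction passes through the axle and exerts no torque about it; angular momentum about the axle is conserved through the impact.
I_p = (1.30)(0.271)² = 0.09547 kg·m². Taking the sense of the wad of gum's angular momentum as positive, L_{wad} = m v R = (0.0270)(14.5)(0.271) = 0.1061 kg·m²/s.
L_i = −I_p ω_p + m v R = −(0.09547)(7.72) + 0.1061 = -0.6310 kg·m²/s.
After sticking, I_f = I_p + m R² = 0.09547 + (0.0270)(0.271)² = 0.09746 kg·m².
ω_f = L_i / I_f = -0.6310 / 0.09746 = -6.474 rad/s.

|ω_f| ≈ 6.47 rad/s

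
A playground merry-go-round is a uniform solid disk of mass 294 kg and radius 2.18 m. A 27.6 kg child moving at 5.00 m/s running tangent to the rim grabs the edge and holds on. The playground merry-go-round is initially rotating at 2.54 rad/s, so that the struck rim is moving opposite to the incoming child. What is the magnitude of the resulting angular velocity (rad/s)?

|ω_f| ≈ 1.78 rad/s

The axle reaction passes through the axle and exerts no torque about it; angular momentum about the axle is conserved through the impact.
I_p = ½(294)(2.18)² = 698.6 kg·m². Taking the sense of the child's angular momentum as positive, L_{child} = m v R = (27.6)(5.00)(2.18) = 300.8 kg·m²/s.
L_i = −I_p ω_p + m v R = −(698.6)(2.54) + 300.8 = -1474 kg·m²/s.
After sticking, I_f = I_p + m R² = 698.6 + (27.6)(2.18)² = 829.8 kg·m².
ω_f = L_i / I_f = -1474 / 829.8 = -1.776 rad/s.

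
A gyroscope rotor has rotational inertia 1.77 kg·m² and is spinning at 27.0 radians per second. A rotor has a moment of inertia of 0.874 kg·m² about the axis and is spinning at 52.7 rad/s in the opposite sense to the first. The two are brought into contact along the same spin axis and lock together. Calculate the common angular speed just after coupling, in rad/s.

|ω_f| ≈ 0.654 rad/s

No external torque acts about the common axis, so total angular momentum is conserved.
Taking A's sense as positive: L = (1.770)(27.0) − (0.8740)(52.7) = 1.730 kg·m²·rad/s.
Combined I = 1.770 + 0.8740 = 2.644 kg·m².
ω_f = L / I = 1.730 / 2.644 = 0.6544 rad/s.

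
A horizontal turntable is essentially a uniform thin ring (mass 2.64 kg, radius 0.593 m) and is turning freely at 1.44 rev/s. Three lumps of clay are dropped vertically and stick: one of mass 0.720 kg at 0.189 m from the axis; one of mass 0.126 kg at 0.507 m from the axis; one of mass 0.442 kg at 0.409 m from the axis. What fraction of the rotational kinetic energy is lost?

The added mass arrives with no angular momentum about the axis, and any external torque about the axis is negligible, so the system's angular momentum is conserved.
I_p = (2.64)(0.593)² = 0.9284 kg·m².
Added inertia Σmr² = (0.720)(0.189)² + (0.126)(0.507)² + (0.442)(0.409)² = 0.1320 kg·m²; I_f = 0.9284 + 0.1320 = 1.060 kg·m².
ω_f = I_p ω_i / I_f = (0.9284)(1.44) / 1.060 = 1.261 rev/s.
KE_i = ½(0.9284)(9.048 rad/s)² = 38.00 J; KE_f = ½(1.060)(7.921)² = 33.27 J.
Fraction lost = 0.1245.

fraction ≈ 0.125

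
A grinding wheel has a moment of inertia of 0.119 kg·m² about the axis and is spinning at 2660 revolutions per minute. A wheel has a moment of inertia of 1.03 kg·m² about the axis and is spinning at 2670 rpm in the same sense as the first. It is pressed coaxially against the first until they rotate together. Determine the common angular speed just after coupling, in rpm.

No external torque acts about the common axis, so total angular momentum is conserved.
Taking A's sense as positive: L = (0.1190)(2660) + (1.030)(2670) = 3067 kg·m²·rpm.
Combined I = 0.1190 + 1.030 = 1.149 kg·m².
ω_f = L / I = 3067 / 1.149 = 2669 rpm.

|ω_f| ≈ 2670 rpm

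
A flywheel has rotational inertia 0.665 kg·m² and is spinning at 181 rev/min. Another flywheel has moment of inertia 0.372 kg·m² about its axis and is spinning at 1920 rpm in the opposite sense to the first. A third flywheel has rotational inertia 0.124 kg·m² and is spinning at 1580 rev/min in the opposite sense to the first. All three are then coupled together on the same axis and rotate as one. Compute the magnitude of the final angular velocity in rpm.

No external torque acts about the common axis, so total angular momentum is conserved.
Taking A's sense as positive: L = (0.6650)(181) − (0.3720)(1920) − (0.1240)(1580) = -789.8 kg·m²·rpm.
Combined I = 0.6650 + 0.3720 + 0.1240 = 1.161 kg·m².
ω_f = L / I = -789.8 / 1.161 = -680.3 rpm.

|ω_f| ≈ 680 rpm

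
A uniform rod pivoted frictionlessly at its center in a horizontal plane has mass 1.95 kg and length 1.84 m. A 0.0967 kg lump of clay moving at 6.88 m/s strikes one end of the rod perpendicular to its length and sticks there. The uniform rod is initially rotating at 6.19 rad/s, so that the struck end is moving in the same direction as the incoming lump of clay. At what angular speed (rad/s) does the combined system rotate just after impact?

|ω_f| ≈ 6.36 rad/s

The axle reaction passes through the pivot and exerts no torque about it; angular momentum about the pivot is conserved through the impact.
I_p = (1/12)(1.95)(1.84)² = 0.5502 kg·m². Taking the sense of the lump of clay's angular momentum as positive, L_{lump} = m v R = (0.0967)(6.88)(1.84/2) = 0.6121 kg·m²/s.
L_i = +I_p ω_p + m v R = +(0.5502)(6.19) + 0.6121 = 4.018 kg·m²/s.
After sticking, I_f = I_p + m R² = 0.5502 + (0.0967)(1.84/2)² = 0.6320 kg·m².
ω_f = L_i / I_f = 4.018 / 0.6320 = 6.357 rad/s.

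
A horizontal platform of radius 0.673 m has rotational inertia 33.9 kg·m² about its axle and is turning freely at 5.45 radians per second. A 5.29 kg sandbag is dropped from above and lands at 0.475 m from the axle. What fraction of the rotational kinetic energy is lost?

The added mass arrives with no angular momentum about the axle, and any external torque about the axle is negligible, so the system's angular momentum is conserved.
Added inertia Σmr² = (5.29)(0.475)² = 1.194 kg·m²; I_f = 33.90 + 1.194 = 35.09 kg·m².
ω_f = I_p ω_i / I_f = (33.90)(5.45) / 35.09 = 5.265 rad/s.
KE_i = ½(33.90)(5.450 rad/s)² = 503.5 J; KE_f = ½(35.09)(5.265)² = 486.3 J.
Fraction lost = 0.03401.

fraction ≈ 0.0340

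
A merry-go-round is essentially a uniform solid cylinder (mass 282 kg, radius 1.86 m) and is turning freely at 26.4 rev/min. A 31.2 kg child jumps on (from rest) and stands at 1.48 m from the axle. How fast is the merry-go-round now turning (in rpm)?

ω_f ≈ 23.2 rpm

No external torque acts about the axle; L_before = L_after.
I_p = ½(282)(1.86)² = 487.8 kg·m².
Added inertia Σmr² = (31.2)(1.48)² = 68.34 kg·m²; I_f = 487.8 + 68.34 = 556.1 kg·m².
ω_f = I_p ω_i / I_f = (487.8)(26.4) / 556.1 = 23.16 rpm.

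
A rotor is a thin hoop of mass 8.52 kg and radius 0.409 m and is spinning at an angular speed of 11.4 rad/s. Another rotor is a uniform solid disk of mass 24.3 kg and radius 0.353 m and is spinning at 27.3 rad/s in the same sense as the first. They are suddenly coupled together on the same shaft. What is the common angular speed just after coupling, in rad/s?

|ω_f| ≈ 19.6 rad/s

No external torque acts about the common axis, so total angular momentum is conserved.
Moments of inertia: I_A = (8.52)(0.409)² = 1.425 kg·m²; I_B = ½(24.3)(0.353)² = 1.514 kg·m².
Taking A's sense as positive: L = (1.425)(11.4) + (1.514)(27.3) = 57.58 kg·m²·rad/s.
Combined I = 1.425 + 1.514 = 2.939 kg·m².
ω_f = L / I = 57.58 / 2.939 = 19.59 rad/s.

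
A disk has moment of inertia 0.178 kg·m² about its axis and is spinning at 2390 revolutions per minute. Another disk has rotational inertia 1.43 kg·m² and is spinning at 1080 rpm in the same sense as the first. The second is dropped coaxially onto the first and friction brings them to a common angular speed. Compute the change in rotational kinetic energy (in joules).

ΔKE ≈ -1490 J

No external torque acts about the common axis, so total angular momentum is conserved.
Taking A's sense as positive: L = (0.1780)(2390) + (1.430)(1080) = 1970 kg·m²·rpm.
Combined I = 0.1780 + 1.430 = 1.608 kg·m².
ω_f = L / I = 1970 / 1.608 = 1225 rpm.
KE_i = ½ΣIω² = 14720 J; KE_f = ½(1.608)(128.3)² = 13230 J.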